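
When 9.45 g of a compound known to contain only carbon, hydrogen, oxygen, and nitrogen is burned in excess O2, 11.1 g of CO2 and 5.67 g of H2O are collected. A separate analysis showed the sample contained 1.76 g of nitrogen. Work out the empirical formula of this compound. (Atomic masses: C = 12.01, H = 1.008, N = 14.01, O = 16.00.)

C2H5NO2

mol C = 11.1 / 44.01 = 0.2522; mass C = 0.2522 × 12.01 = 3.029 g
mol H = 2 × (5.67 / 18.02) = 0.6293; mass H = 0.6293 × 1.008 = 0.6343 g
mol N = 1.76 / 14.01 = 0.1256
mass O = 9.45 − (5.423) = 4.027 g → mol O = 0.2517
Divide by the smallest (0.1256 mol N): C 2.008, H 5.009, N 1.000, O 2.003
≈ 2:5:1:2 → C2H5NO2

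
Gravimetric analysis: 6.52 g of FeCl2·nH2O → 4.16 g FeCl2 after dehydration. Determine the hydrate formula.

Mass of water lost = 6.52 − 4.16 = 2.36 g → 2.36 / 18.02 = 0.131 mol H2O
Molar mass of FeCl2 = 126.75 g/mol → mol FeCl2 = 4.16 / 126.75 = 0.03282
n = 0.131 / 0.03282 = 3.99 ≈ 4 → FeCl2·4H2O

FeCl2·4H2O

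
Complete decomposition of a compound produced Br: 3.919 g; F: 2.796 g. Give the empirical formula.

BrF3

Moles — Br: 3.919 / 79.90 = 0.04905 mol; F: 2.796 / 19.00 = 0.1472 mol
Smallest is Br at 0.04905 mol; normalising gives Br 1.000, F 3.000
Ratio ≈ 1:3, so the empirical formula is BrF3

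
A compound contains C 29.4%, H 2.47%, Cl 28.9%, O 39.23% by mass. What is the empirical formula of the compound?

Assume 100 g: 29.4 g C, 2.47 g H, 28.9 g Cl, 39.23 g O.
n(C) = 29.4/12.01 = 2.448, n(H) = 2.47/1.008 = 2.45, n(Cl) = 28.9/35.45 = 0.8152, n(O) = 39.23/16.00 = 2.452
Smallest is Cl at 0.8152 mol; normalising gives C 3.003, H 3.006, Cl 1.000, O 3.008
Ratio ≈ 3:3:1:3, so the empirical formula is C3H3ClO3

C3H3ClO3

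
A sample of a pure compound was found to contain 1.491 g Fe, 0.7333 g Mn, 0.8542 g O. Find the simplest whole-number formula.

Fe: 1.491 g ÷ 55.85 g/mol = 0.0267 mol
Mn: 0.7333 g ÷ 54.94 g/mol = 0.01335 mol
O: 0.8542 g ÷ 16.00 g/mol = 0.05339 mol
Ratios (÷ 0.01335): Fe 2.000, Mn 1.000, O 4.000
Ratio ≈ 2:1:4, so the empirical formula is Fe2MnO4

Fe2MnO4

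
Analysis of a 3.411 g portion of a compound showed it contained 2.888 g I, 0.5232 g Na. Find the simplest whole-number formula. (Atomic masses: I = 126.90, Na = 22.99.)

INa

n(I) = 2.888/126.90 = 0.02276, n(Na) = 0.5232/22.99 = 0.02276
Smallest is Na at 0.02276 mol; normalising gives I 1.000, Na 1.000
Ratio ≈ 1:1, so the empirical formula is INa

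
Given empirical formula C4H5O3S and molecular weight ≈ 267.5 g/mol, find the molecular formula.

Empirical-formula mass = 133.15 g/mol
n = 267.5 / 133.15 = 2.01 ≈ 2
Molecular formula = (C4H5O3S)2 = C8H10O6S2

C8H10O6S2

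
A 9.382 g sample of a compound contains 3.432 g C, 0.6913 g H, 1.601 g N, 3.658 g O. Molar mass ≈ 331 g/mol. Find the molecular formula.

C: 3.432 g ÷ 12.01 g/mol = 0.2858 mol
H: 0.6913 g ÷ 1.008 g/mol = 0.6858 mol
N: 1.601 g ÷ 14.01 g/mol = 0.1143 mol
O: 3.658 g ÷ 16.00 g/mol = 0.2286 mol
Smallest is N at 0.1143 mol; normalising gives C 2.501, H 6.001, N 1.000, O 2.001
×2: C 5.00, H 12.00, N 2.00, O 4.00 → C5H12N2O4
Empirical-formula mass = 164.17 g/mol
n = 331 / 164.17 = 2.02 ≈ 2
Molecular formula = (C5H12N2O4)×2 = C10H24N4O8

C10H24N4O8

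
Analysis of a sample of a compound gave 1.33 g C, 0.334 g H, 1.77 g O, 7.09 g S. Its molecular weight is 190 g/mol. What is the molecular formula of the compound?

n(C) = 1.33/12.01 = 0.1107, n(H) = 0.334/1.008 = 0.3313, n(O) = 1.77/16.00 = 0.1106, n(S) = 7.09/32.07 = 0.2211
Divide by the smallest (0.1106 mol O): C 1.001, H 2.995, O 1.000, S 1.998
Ratio ≈ 1:3:1:2, so the empirical formula is CH3OS2
Empirical-formula mass = 95.17 g/mol
n = 190 / 95.17 = 2.00 ≈ 2
Molecular formula = (CH3OS2)×2 = C2H6O2S4

C2H6O2S4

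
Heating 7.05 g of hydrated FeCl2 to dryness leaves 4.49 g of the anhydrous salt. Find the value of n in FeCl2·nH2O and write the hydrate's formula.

FeCl2·4H2O

Mass of water lost = 7.05 − 4.49 = 2.56 g → 2.56 / 18.02 = 0.1421 mol H2O
Molar mass of FeCl2 = 126.75 g/mol → mol FeCl2 = 4.49 / 126.75 = 0.03542
n = 0.1421 / 0.03542 = 4.01 ≈ 4 → FeCl2·4H2O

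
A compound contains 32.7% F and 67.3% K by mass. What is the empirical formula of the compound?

Assume 100 g: 32.7 g F, 67.3 g K.
n(F) = 32.7/19.00 = 1.721, n(K) = 67.3/39.10 = 1.721
Smallest is F at 1.721 mol; normalising gives F 1.000, K 1.000
→ FK

FK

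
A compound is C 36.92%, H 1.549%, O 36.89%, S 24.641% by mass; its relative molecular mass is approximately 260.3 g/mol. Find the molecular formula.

Assume 100 g: 36.92 g C, 1.549 g H, 36.89 g O, 24.641 g S.
C: 36.92 g ÷ 12.01 g/mol = 3.074 mol
H: 1.549 g ÷ 1.008 g/mol = 1.537 mol
O: 36.89 g ÷ 16.00 g/mol = 2.306 mol
S: 24.641 g ÷ 32.07 g/mol = 0.7684 mol
Smallest is S at 0.7684 mol; normalising gives C 4.001, H 2.000, O 3.001, S 1.000
→ C4H2O3S
Empirical-formula mass = 130.13 g/mol
n = 260.3 / 130.13 = 2.00 ≈ 2
Molecular formula = (C4H2O3S)×2 = C8H4O6S2

C8H4O6S2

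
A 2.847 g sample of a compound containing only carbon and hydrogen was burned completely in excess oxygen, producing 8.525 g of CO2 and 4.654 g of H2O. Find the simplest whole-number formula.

mol C = 8.525 / 44.01 = 0.1937; mass C = 0.1937 × 12.01 = 2.326 g
mol H = 2 × (4.654 / 18.02) = 0.5165; mass H = 0.5165 × 1.008 = 0.5207 g
Smallest is C at 0.1937 mol; normalising gives C 1.000, H 2.667
×3: C 3.00, H 8.00 → C3H8

C3H8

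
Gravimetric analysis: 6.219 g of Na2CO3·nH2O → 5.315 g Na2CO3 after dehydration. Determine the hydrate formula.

Mass of water lost = 6.219 − 5.315 = 0.904 g → 0.904 / 18.02 = 0.05017 mol H2O
Molar mass of Na2CO3 = 105.99 g/mol → mol Na2CO3 = 5.315 / 105.99 = 0.05015
n = 0.05017 / 0.05015 = 1.00 ≈ 1 → Na2CO3·H2O

Na2CO3·H2O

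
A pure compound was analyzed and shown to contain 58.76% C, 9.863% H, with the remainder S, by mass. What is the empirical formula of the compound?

C5H10S

Assume 100 g: 58.76 g C, 9.863 g H, 31.377 g S.
C: 58.76 g ÷ 12.01 g/mol = 4.893 mol
H: 9.863 g ÷ 1.008 g/mol = 9.785 mol
S: 31.377 g ÷ 32.07 g/mol = 0.9784 mol
Divide by the smallest (0.9784 mol S): C 5.001, H 10.001, S 1.000
→ C5H10S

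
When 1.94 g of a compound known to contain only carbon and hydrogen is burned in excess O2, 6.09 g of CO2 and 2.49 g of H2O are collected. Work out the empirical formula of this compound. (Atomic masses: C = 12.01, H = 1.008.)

mol C = 6.09 / 44.01 = 0.1384; mass C = 0.1384 × 12.01 = 1.662 g
mol H = 2 × (2.49 / 18.02) = 0.2764; mass H = 0.2764 × 1.008 = 0.2786 g
Ratios (÷ 0.1384): C 1.000, H 1.997
≈ 1:2 → CH2

CH2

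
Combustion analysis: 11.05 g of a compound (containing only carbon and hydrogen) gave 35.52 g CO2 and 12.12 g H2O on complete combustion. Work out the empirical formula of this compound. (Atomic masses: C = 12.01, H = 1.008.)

mol C = 35.52 / 44.01 = 0.8071; mass C = 0.8071 × 12.01 = 9.693 g
mol H = 2 × (12.12 / 18.02) = 1.345; mass H = 1.345 × 1.008 = 1.356 g
Smallest is C at 0.8071 mol; normalising gives C 1.000, H 1.667
Multiply by 3: C 3.00, H 5.00 → C3H5

C3H5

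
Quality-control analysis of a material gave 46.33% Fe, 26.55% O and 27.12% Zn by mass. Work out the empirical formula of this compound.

Assume 100 g: 46.33 g Fe, 26.55 g O, 27.12 g Zn.
Fe: 46.33 g ÷ 55.85 g/mol = 0.8295 mol
O: 26.55 g ÷ 16.00 g/mol = 1.659 mol
Zn: 27.12 g ÷ 65.38 g/mol = 0.4148 mol
Ratios (÷ 0.4148): Fe 2.000, O 4.000, Zn 1.000
→ Fe2O4Zn

Fe2O4Zn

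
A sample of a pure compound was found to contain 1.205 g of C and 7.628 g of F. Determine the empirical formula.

n(C) = 1.205/12.01 = 0.1003, n(F) = 7.628/19.00 = 0.4015
Ratios (÷ 0.1003): C 1.000, F 4.001
→ CF4

CF4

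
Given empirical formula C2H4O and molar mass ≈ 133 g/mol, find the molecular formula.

C6H12O3

Empirical-formula mass = 44.05 g/mol
n = 133 / 44.05 = 3.02 ≈ 3
Molecular formula = (C2H4O)3 = C6H12O3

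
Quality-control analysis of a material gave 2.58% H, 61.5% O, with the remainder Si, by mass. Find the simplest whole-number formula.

H2O3Si

Assume 100 g: 2.58 g H, 61.5 g O, 35.92 g Si.
H: 2.58 g ÷ 1.008 g/mol = 2.56 mol
O: 61.5 g ÷ 16.00 g/mol = 3.844 mol
Si: 35.92 g ÷ 28.09 g/mol = 1.279 mol
Divide by the smallest (1.279 mol Si): H 2.002, O 3.006, Si 1.000
Ratio ≈ 2:3:1, so the empirical formula is H2O3Si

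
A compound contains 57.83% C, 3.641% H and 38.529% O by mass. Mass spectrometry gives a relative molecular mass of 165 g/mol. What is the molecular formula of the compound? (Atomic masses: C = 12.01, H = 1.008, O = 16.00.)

C8H6O4

Assume 100 g: 57.83 g C, 3.641 g H, 38.529 g O.
Moles — C: 57.83 / 12.01 = 4.815 mol; H: 3.641 / 1.008 = 3.612 mol; O: 38.529 / 16.00 = 2.408 mol
Divide by the smallest (2.408 mol O): C 2.000, H 1.500, O 1.000
Multiply by 2: C 4.00, H 3.00, O 2.00 → C4H3O2
Empirical-formula mass = 83.06 g/mol
n = 165 / 83.06 = 1.99 ≈ 2
Molecular formula = (C4H3O2)×2 = C8H6O4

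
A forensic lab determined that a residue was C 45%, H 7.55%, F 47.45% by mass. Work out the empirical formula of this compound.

C3H6F2

Assume 100 g: 45 g C, 7.55 g H, 47.45 g F.
Moles — C: 45 / 12.01 = 3.747 mol; H: 7.55 / 1.008 = 7.49 mol; F: 47.45 / 19.00 = 2.497 mol
Smallest is F at 2.497 mol; normalising gives C 1.500, H 2.999, F 1.000
Multiply by 2: C 3.00, H 6.00, F 2.00 → C3H6F2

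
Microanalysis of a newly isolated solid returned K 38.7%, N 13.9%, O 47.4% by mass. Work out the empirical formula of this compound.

KNO3

Assume 100 g: 38.7 g K, 13.9 g N, 47.4 g O.
K: 38.7 g ÷ 39.10 g/mol = 0.9898 mol
N: 13.9 g ÷ 14.01 g/mol = 0.9921 mol
O: 47.4 g ÷ 16.00 g/mol = 2.962 mol
Ratios (÷ 0.9898): K 1.000, N 1.002, O 2.993
Ratio ≈ 1:1:3, so the empirical formula is KNO3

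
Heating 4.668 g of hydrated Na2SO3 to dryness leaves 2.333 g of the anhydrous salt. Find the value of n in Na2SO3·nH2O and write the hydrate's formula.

Na2SO3·7H2O

Mass of water lost = 4.668 − 2.333 = 2.335 g → 2.335 / 18.02 = 0.1296 mol H2O
Molar mass of Na2SO3 = 126.05 g/mol → mol Na2SO3 = 2.333 / 126.05 = 0.01851
n = 0.1296 / 0.01851 = 7.00 ≈ 7 → Na2SO3·7H2O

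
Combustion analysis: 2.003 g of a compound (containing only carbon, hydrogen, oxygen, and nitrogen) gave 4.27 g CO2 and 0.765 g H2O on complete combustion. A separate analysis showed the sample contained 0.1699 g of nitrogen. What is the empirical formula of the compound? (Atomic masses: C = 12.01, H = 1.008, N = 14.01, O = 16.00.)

mol C = 4.27 / 44.01 = 0.09702; mass C = 0.09702 × 12.01 = 1.165 g
mol H = 2 × (0.765 / 18.02) = 0.08491; mass H = 0.08491 × 1.008 = 0.08558 g
mol N = 0.1699 / 14.01 = 0.01213
mass O = 2.003 − (1.421) = 0.5823 g → mol O = 0.03639
Divide by the smallest (0.01213 mol N): C 8.001, H 7.001, N 1.000, O 3.001
≈ 8:7:1:3 → C8H7NO3

C8H7NO3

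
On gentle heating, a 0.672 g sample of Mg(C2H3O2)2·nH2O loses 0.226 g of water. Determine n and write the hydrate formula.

Mg(C2H3O2)2·4H2O

Mass of anhydrous Mg(C2H3O2)2 = 0.672 − 0.226 = 0.446 g
mol H2O = 0.226 / 18.02 = 0.01254
Molar mass of Mg(C2H3O2)2 = 142.40 g/mol → mol Mg(C2H3O2)2 = 0.446 / 142.40 = 0.003132
n = 0.01254 / 0.003132 = 4.00 ≈ 4 → Mg(C2H3O2)2·4H2O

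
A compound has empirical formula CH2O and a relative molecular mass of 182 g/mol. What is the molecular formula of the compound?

C6H12O6

Empirical-formula mass = 30.03 g/mol
n = 182 / 30.03 = 6.06 ≈ 6
Molecular formula = (CH2O)6 = C6H12O6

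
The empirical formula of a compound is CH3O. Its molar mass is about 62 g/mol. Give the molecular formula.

Empirical-formula mass = 31.03 g/mol
n = 62 / 31.03 = 2.00 ≈ 2
Molecular formula = (CH3O)2 = C2H6O2

C2H6O2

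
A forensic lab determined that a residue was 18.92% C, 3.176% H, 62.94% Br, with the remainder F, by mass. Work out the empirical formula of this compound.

Assume 100 g: 18.92 g C, 3.176 g H, 62.94 g Br, 14.964 g F.
C: 18.92 g ÷ 12.01 g/mol = 1.575 mol
H: 3.176 g ÷ 1.008 g/mol = 3.151 mol
Br: 62.94 g ÷ 79.90 g/mol = 0.7877 mol
F: 14.964 g ÷ 19.00 g/mol = 0.7876 mol
Smallest is F at 0.7876 mol; normalising gives C 2.000, H 4.001, Br 1.000, F 1.000
→ C2H4BrF

C2H4BrF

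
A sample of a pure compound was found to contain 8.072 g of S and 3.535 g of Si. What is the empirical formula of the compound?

Moles — S: 8.072 / 32.07 = 0.2517 mol; Si: 3.535 / 28.09 = 0.1258 mol
Smallest is Si at 0.1258 mol; normalising gives S 2.000, Si 1.000
→ S2Si

S2Si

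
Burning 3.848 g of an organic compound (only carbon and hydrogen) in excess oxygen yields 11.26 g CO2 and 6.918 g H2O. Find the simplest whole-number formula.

mol C = 11.26 / 44.01 = 0.2559; mass C = 0.2559 × 12.01 = 3.073 g
mol H = 2 × (6.918 / 18.02) = 0.7678; mass H = 0.7678 × 1.008 = 0.7740 g
Ratios (÷ 0.2559): C 1.000, H 3.001
Ratio ≈ 1:3, so the empirical formula is CH3

CH3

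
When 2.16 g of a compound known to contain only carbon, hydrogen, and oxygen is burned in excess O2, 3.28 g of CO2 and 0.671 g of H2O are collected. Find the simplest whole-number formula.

mol C = 3.28 / 44.01 = 0.07453; mass C = 0.07453 × 12.01 = 0.8951 g
mol H = 2 × (0.671 / 18.02) = 0.07447; mass H = 0.07447 × 1.008 = 0.07507 g
mass O = 2.16 − (0.9702) = 1.190 g → mol O = 0.07437
Smallest is O at 0.07437 mol; normalising gives C 1.002, H 1.001, O 1.000
Ratio ≈ 1:1:1, so the empirical formula is CHO

CHO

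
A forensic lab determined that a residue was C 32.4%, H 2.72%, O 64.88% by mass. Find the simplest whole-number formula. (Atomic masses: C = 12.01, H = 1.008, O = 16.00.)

C2H2O3

Assume 100 g: 32.4 g C, 2.72 g H, 64.88 g O.
n(C) = 32.4/12.01 = 2.698, n(H) = 2.72/1.008 = 2.698, n(O) = 64.88/16.00 = 4.055
Ratios (÷ 2.698): C 1.000, H 1.000, O 1.503
Scaling by 2: C 2.00, H 2.00, O 3.01 → C2H2O3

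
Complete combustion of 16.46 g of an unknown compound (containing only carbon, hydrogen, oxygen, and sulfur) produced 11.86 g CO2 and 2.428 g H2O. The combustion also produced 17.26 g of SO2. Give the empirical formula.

mol C = 11.86 / 44.01 = 0.2695; mass C = 0.2695 × 12.01 = 3.237 g
mol H = 2 × (2.428 / 18.02) = 0.2695; mass H = 0.2695 × 1.008 = 0.2716 g
mol S = 17.26 / 64.07 = 0.2694; mass S = 8.639 g
mass O = 16.46 − (12.15) = 4.312 g → mol O = 0.2695
Smallest is S at 0.2694 mol; normalising gives C 1.000, H 1.000, O 1.000, S 1.000
Ratio ≈ 1:1:1:1, so the empirical formula is CHOS

CHOS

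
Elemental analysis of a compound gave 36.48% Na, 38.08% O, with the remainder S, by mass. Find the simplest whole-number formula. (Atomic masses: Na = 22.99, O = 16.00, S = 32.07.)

Assume 100 g: 36.48 g Na, 38.08 g O, 25.44 g S.
Na: 36.48 g ÷ 22.99 g/mol = 1.587 mol
O: 38.08 g ÷ 16.00 g/mol = 2.38 mol
S: 25.44 g ÷ 32.07 g/mol = 0.7933 mol
Divide by the smallest (0.7933 mol S): Na 2.000, O 3.000, S 1.000
≈ 2:3:1 → Na2O3S

Na2O3S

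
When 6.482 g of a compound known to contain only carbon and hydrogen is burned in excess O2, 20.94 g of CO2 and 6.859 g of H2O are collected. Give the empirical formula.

mol C = 20.94 / 44.01 = 0.4758; mass C = 0.4758 × 12.01 = 5.714 g
mol H = 2 × (6.859 / 18.02) = 0.7613; mass H = 0.7613 × 1.008 = 0.7674 g
Ratios (÷ 0.4758): C 1.000, H 1.600
Scaling by 5: C 5.00, H 8.00 → C5H8

C5H8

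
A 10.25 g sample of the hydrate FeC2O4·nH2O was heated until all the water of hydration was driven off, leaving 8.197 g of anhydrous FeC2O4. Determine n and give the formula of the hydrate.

FeC2O4·2H2O

Mass of water lost = 10.25 − 8.197 = 2.053 g → 2.053 / 18.02 = 0.1139 mol H2O
Molar mass of FeC2O4 = 143.87 g/mol → mol FeC2O4 = 8.197 / 143.87 = 0.05698
n = 0.1139 / 0.05698 = 2.00 ≈ 2 → FeC2O4·2H2O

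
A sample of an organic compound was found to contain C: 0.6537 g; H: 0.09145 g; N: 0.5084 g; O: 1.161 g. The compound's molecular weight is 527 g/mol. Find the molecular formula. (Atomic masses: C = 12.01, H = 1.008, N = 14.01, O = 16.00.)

C12H20N8O16

C: 0.6537 g ÷ 12.01 g/mol = 0.05443 mol
H: 0.09145 g ÷ 1.008 g/mol = 0.09072 mol
N: 0.5084 g ÷ 14.01 g/mol = 0.03629 mol
O: 1.161 g ÷ 16.00 g/mol = 0.07256 mol
Smallest is N at 0.03629 mol; normalising gives C 1.500, H 2.500, N 1.000, O 2.000
Multiply by 2: C 3.00, H 5.00, N 2.00, O 4.00 → C3H5N2O4
Empirical-formula mass = 133.09 g/mol
n = 527 / 133.09 = 3.96 ≈ 4
Molecular formula = (C3H5N2O4)×4 = C12H20N8O16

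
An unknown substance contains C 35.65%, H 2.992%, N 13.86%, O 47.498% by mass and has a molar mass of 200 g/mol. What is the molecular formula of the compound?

Assume 100 g: 35.65 g C, 2.992 g H, 13.86 g N, 47.498 g O.
n(C) = 35.65/12.01 = 2.968, n(H) = 2.992/1.008 = 2.968, n(N) = 13.86/14.01 = 0.9893, n(O) = 47.498/16.00 = 2.969
Smallest is N at 0.9893 mol; normalising gives C 3.000, H 3.000, N 1.000, O 3.001
Ratio ≈ 3:3:1:3, so the empirical formula is C3H3NO3
Empirical-formula mass = 101.06 g/mol
n = 200 / 101.06 = 1.98 ≈ 2
Molecular formula = (C3H3NO3)×2 = C6H6N2O6

C6H6N2O6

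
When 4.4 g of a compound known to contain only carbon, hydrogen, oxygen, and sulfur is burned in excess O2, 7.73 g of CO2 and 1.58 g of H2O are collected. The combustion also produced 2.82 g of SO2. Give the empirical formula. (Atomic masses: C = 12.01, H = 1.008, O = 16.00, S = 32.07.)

C4H4OS

mol C = 7.73 / 44.01 = 0.1756; mass C = 0.1756 × 12.01 = 2.109 g
mol H = 2 × (1.58 / 18.02) = 0.1754; mass H = 0.1754 × 1.008 = 0.1768 g
mol S = 2.82 / 64.07 = 0.04401; mass S = 1.412 g
mass O = 4.4 − (3.698) = 0.7022 g → mol O = 0.04389
Ratios (÷ 0.04389): C 4.002, H 3.995, O 1.000, S 1.003
Ratio ≈ 4:4:1:1, so the empirical formula is C4H4OS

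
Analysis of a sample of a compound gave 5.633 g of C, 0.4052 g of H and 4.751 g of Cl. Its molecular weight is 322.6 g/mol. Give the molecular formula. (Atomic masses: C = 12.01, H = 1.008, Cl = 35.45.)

C14H12Cl4

Moles — C: 5.633 / 12.01 = 0.469 mol; H: 0.4052 / 1.008 = 0.402 mol; Cl: 4.751 / 35.45 = 0.134 mol
Ratios (÷ 0.134): C 3.500, H 2.999, Cl 1.000
Multiply by 2: C 7.00, H 6.00, Cl 2.00 → C7H6Cl2
Empirical-formula mass = 161.02 g/mol
n = 322.6 / 161.02 = 2.00 ≈ 2
Molecular formula = (C7H6Cl2)×2 = C14H12Cl4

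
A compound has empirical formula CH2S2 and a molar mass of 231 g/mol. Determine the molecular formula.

C3H6S6

Empirical-formula mass = 78.17 g/mol
n = 231 / 78.17 = 2.96 ≈ 3
Molecular formula = (CH2S2)3 = C3H6S6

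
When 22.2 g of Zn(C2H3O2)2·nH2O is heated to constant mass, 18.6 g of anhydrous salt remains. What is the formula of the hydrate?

Zn(C2H3O2)2·2H2O

Mass of water lost = 22.2 − 18.6 = 3.6 g → 3.6 / 18.02 = 0.1998 mol H2O
Molar mass of Zn(C2H3O2)2 = 183.47 g/mol → mol Zn(C2H3O2)2 = 18.6 / 183.47 = 0.1014
n = 0.1998 / 0.1014 = 1.97 ≈ 2 → Zn(C2H3O2)2·2H2O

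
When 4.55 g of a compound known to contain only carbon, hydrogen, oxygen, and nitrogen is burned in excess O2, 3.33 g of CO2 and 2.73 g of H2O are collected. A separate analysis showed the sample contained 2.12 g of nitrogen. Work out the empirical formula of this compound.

mol C = 3.33 / 44.01 = 0.07566; mass C = 0.07566 × 12.01 = 0.9087 g
mol H = 2 × (2.73 / 18.02) = 0.3030; mass H = 0.3030 × 1.008 = 0.3054 g
mol N = 2.12 / 14.01 = 0.1513
mass O = 4.55 − (3.334) = 1.216 g → mol O = 0.07599
Divide by the smallest (0.07566 mol C): C 1.000, H 4.004, N 2.000, O 1.004
→ CH4N2O

CH4N2O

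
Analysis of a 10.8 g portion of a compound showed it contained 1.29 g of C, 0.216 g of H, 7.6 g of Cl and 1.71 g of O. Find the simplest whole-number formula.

CH2Cl2O

n(C) = 1.29/12.01 = 0.1074, n(H) = 0.216/1.008 = 0.2143, n(Cl) = 7.6/35.45 = 0.2144, n(O) = 1.71/16.00 = 0.1069
Divide by the smallest (0.1069 mol O): C 1.005, H 2.005, Cl 2.006, O 1.000
≈ 1:2:2:1 → CH2Cl2O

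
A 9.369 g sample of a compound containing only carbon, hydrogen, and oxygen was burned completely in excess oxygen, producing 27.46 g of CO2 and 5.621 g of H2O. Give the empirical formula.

mol C = 27.46 / 44.01 = 0.6239; mass C = 0.6239 × 12.01 = 7.494 g
mol H = 2 × (5.621 / 18.02) = 0.6239; mass H = 0.6239 × 1.008 = 0.6289 g
mass O = 9.369 − (8.122) = 1.247 g → mol O = 0.07791
Smallest is O at 0.07791 mol; normalising gives C 8.009, H 8.008, O 1.000
→ C8H8O

C8H8O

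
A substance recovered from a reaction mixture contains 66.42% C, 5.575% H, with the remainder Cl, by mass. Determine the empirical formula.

C7H7Cl

Assume 100 g: 66.42 g C, 5.575 g H, 28.005 g Cl.
C: 66.42 g ÷ 12.01 g/mol = 5.53 mol
H: 5.575 g ÷ 1.008 g/mol = 5.531 mol
Cl: 28.005 g ÷ 35.45 g/mol = 0.79 mol
Divide by the smallest (0.79 mol Cl): C 7.001, H 7.001, Cl 1.000
Ratio ≈ 7:7:1, so the empirical formula is C7H7Cl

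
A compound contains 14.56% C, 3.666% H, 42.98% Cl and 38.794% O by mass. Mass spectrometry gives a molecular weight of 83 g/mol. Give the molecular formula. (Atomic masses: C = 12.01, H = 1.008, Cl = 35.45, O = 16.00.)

Assume 100 g: 14.56 g C, 3.666 g H, 42.98 g Cl, 38.794 g O.
C: 14.56 g ÷ 12.01 g/mol = 1.212 mol
H: 3.666 g ÷ 1.008 g/mol = 3.637 mol
Cl: 42.98 g ÷ 35.45 g/mol = 1.212 mol
O: 38.794 g ÷ 16.00 g/mol = 2.425 mol
Divide by the smallest (1.212 mol C): C 1.000, H 3.000, Cl 1.000, O 2.000
Ratio ≈ 1:3:1:2, so the empirical formula is CH3ClO2
Empirical-formula mass = 82.48 g/mol
n = 83 / 82.48 = 1.01 ≈ 1
Molecular formula = empirical formula = CH3ClO2

CH3ClO2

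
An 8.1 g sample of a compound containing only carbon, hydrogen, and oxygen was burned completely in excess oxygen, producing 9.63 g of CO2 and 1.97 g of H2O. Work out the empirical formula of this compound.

mol C = 9.63 / 44.01 = 0.2188; mass C = 0.2188 × 12.01 = 2.628 g
mol H = 2 × (1.97 / 18.02) = 0.2186; mass H = 0.2186 × 1.008 = 0.2204 g
mass O = 8.1 − (2.848) = 5.252 g → mol O = 0.3282
Divide by the smallest (0.2186 mol H): C 1.001, H 1.000, O 1.501
×2: C 2.00, H 2.00, O 3.00 → C2H2O3

C2H2O3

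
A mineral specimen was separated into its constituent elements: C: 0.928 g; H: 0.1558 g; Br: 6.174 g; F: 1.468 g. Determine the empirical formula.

CH2BrF

n(C) = 0.928/12.01 = 0.07727, n(H) = 0.1558/1.008 = 0.1546, n(Br) = 6.174/79.90 = 0.07727, n(F) = 1.468/19.00 = 0.07726
Divide by the smallest (0.07726 mol F): C 1.000, H 2.000, Br 1.000, F 1.000
→ CH2BrF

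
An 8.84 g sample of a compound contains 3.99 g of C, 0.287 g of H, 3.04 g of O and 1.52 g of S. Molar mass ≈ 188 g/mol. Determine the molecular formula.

C7H6O4S

n(C) = 3.99/12.01 = 0.3322, n(H) = 0.287/1.008 = 0.2847, n(O) = 3.04/16.00 = 0.19, n(S) = 1.52/32.07 = 0.0474
Divide by the smallest (0.0474 mol S): C 7.009, H 6.007, O 4.009, S 1.000
Ratio ≈ 7:6:4:1, so the empirical formula is C7H6O4S
Empirical-formula mass = 186.19 g/mol
n = 188 / 186.19 = 1.01 ≈ 1
Molecular formula = empirical formula = C7H6O4S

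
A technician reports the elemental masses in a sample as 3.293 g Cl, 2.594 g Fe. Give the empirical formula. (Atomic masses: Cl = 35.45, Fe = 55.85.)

n(Cl) = 3.293/35.45 = 0.09289, n(Fe) = 2.594/55.85 = 0.04645
Ratios (÷ 0.04645): Cl 2.000, Fe 1.000
≈ 2:1 → Cl2Fe

Cl2Fe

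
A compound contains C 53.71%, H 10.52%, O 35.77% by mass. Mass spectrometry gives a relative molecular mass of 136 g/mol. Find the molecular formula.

Assume 100 g: 53.71 g C, 10.52 g H, 35.77 g O.
Moles — C: 53.71 / 12.01 = 4.472 mol; H: 10.52 / 1.008 = 10.44 mol; O: 35.77 / 16.00 = 2.236 mol
Smallest is O at 2.236 mol; normalising gives C 2.000, H 4.668, O 1.000
Scaling by 3: C 6.00, H 14.00, O 3.00 → C6H14O3
Empirical-formula mass = 134.17 g/mol
n = 136 / 134.17 = 1.01 ≈ 1
Molecular formula = empirical formula = C6H14O3

C6H14O3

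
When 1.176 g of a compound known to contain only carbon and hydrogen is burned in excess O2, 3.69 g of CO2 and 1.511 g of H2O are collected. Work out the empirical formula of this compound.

mol C = 3.69 / 44.01 = 0.08384; mass C = 0.08384 × 12.01 = 1.007 g
mol H = 2 × (1.511 / 18.02) = 0.1677; mass H = 0.1677 × 1.008 = 0.1690 g
Divide by the smallest (0.08384 mol C): C 1.000, H 2.000
≈ 1:2 → CH2

CH2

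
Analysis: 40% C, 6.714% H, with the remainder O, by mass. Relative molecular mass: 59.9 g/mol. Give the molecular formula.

Assume 100 g: 40 g C, 6.714 g H, 53.286 g O.
n(C) = 40/12.01 = 3.331, n(H) = 6.714/1.008 = 6.661, n(O) = 53.286/16.00 = 3.33
Smallest is O at 3.33 mol; normalising gives C 1.000, H 2.000, O 1.000
→ CH2O
Empirical-formula mass = 30.03 g/mol
n = 59.9 / 30.03 = 1.99 ≈ 2
Molecular formula = (CH2O)×2 = C2H4O2

C2H4O2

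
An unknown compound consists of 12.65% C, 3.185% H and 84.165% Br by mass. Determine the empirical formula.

Assume 100 g: 12.65 g C, 3.185 g H, 84.165 g Br.
Moles — C: 12.65 / 12.01 = 1.053 mol; H: 3.185 / 1.008 = 3.16 mol; Br: 84.165 / 79.90 = 1.053 mol
Ratios (÷ 1.053): C 1.000, H 3.000, Br 1.000
→ CH3Br

CH3Br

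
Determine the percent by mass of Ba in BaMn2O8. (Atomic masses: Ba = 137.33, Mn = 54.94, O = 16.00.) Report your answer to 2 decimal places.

Molar mass = 1(137.33) + 2(54.94) + 8(16.00) = 375.210 g/mol
Mass of Ba per mole = 1 × 137.33 = 137.330 g
% Ba = 137.330 / 375.210 × 100 = 36.60%

36.60%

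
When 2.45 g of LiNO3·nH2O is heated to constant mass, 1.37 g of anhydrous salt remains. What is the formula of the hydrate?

Mass of water lost = 2.45 − 1.37 = 1.08 g → 1.08 / 18.02 = 0.05993 mol H2O
Molar mass of LiNO3 = 68.95 g/mol → mol LiNO3 = 1.37 / 68.95 = 0.01987
n = 0.05993 / 0.01987 = 3.02 ≈ 3 → LiNO3·3H2O

LiNO3·3H2O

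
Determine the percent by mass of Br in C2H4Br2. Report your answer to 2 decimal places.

85.07%

Molar mass = 2(12.01) + 4(1.008) + 2(79.90) = 187.852 g/mol
Mass of Br per mole = 2 × 79.90 = 159.800 g
% Br = 159.800 / 187.852 × 100 = 85.07%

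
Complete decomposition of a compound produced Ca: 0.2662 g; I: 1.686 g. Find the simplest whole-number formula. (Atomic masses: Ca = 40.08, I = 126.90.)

Ca: 0.2662 g ÷ 40.08 g/mol = 0.006642 mol
I: 1.686 g ÷ 126.90 g/mol = 0.01329 mol
Divide by the smallest (0.006642 mol Ca): Ca 1.000, I 2.000
→ CaI2

CaI2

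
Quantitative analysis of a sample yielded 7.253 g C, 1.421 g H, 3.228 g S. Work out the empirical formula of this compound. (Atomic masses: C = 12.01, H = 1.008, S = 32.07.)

Moles — C: 7.253 / 12.01 = 0.6039 mol; H: 1.421 / 1.008 = 1.41 mol; S: 3.228 / 32.07 = 0.1007 mol
Ratios (÷ 0.1007): C 6.000, H 14.006, S 1.000
Ratio ≈ 6:14:1, so the empirical formula is C6H14S

C6H14S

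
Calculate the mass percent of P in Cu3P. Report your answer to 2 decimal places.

Molar mass = 3(63.55) + 1(30.97) = 221.620 g/mol
Mass of P per mole = 1 × 30.97 = 30.970 g
% P = 30.970 / 221.620 × 100 = 13.97%

13.97%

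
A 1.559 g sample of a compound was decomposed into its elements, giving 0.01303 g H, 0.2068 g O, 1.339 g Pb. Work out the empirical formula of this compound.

Moles — H: 0.01303 / 1.008 = 0.01293 mol; O: 0.2068 / 16.00 = 0.01293 mol; Pb: 1.339 / 207.2 = 0.006462 mol
Divide by the smallest (0.006462 mol Pb): H 2.000, O 2.000, Pb 1.000
≈ 2:2:1 → H2O2Pb

H2O2Pb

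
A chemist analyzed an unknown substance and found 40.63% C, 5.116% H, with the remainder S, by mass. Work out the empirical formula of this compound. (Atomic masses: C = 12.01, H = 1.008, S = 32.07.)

Assume 100 g: 40.63 g C, 5.116 g H, 54.254 g S.
n(C) = 40.63/12.01 = 3.383, n(H) = 5.116/1.008 = 5.075, n(S) = 54.254/32.07 = 1.692
Divide by the smallest (1.692 mol S): C 2.000, H 3.000, S 1.000
Ratio ≈ 2:3:1, so the empirical formula is C2H3S

C2H3S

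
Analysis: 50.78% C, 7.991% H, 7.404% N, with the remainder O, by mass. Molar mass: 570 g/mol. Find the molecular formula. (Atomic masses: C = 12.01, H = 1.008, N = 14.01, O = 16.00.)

Assume 100 g: 50.78 g C, 7.991 g H, 7.404 g N, 33.825 g O.
C: 50.78 g ÷ 12.01 g/mol = 4.228 mol
H: 7.991 g ÷ 1.008 g/mol = 7.928 mol
N: 7.404 g ÷ 14.01 g/mol = 0.5285 mol
O: 33.825 g ÷ 16.00 g/mol = 2.114 mol
Smallest is N at 0.5285 mol; normalising gives C 8.001, H 15.001, N 1.000, O 4.000
≈ 8:15:1:4 → C8H15NO4
Empirical-formula mass = 189.21 g/mol
n = 570 / 189.21 = 3.01 ≈ 3
Molecular formula = (C8H15NO4)×3 = C24H45N3O12

C24H45N3O12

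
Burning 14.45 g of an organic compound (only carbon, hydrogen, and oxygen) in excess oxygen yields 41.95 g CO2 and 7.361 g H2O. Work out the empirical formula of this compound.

C7H6O

mol C = 41.95 / 44.01 = 0.9532; mass C = 0.9532 × 12.01 = 11.45 g
mol H = 2 × (7.361 / 18.02) = 0.8170; mass H = 0.8170 × 1.008 = 0.8235 g
mass O = 14.45 − (12.27) = 2.179 g → mol O = 0.1362
Divide by the smallest (0.1362 mol O): C 7.000, H 6.000, O 1.000
≈ 7:6:1 → C7H6O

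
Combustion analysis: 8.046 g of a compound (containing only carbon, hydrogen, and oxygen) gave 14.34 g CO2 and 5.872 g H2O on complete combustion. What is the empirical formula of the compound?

mol C = 14.34 / 44.01 = 0.3258; mass C = 0.3258 × 12.01 = 3.913 g
mol H = 2 × (5.872 / 18.02) = 0.6517; mass H = 0.6517 × 1.008 = 0.6569 g
mass O = 8.046 − (4.570) = 3.476 g → mol O = 0.2172
Smallest is O at 0.2172 mol; normalising gives C 1.500, H 3.000, O 1.000
×2: C 3.00, H 6.00, O 2.00 → C3H6O2

C3H6O2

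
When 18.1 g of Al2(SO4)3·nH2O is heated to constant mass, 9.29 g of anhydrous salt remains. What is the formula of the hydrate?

Al2(SO4)3·18H2O

Mass of water lost = 18.1 − 9.29 = 8.81 g → 8.81 / 18.02 = 0.4889 mol H2O
Molar mass of Al2(SO4)3 = 342.17 g/mol → mol Al2(SO4)3 = 9.29 / 342.17 = 0.02715
n = 0.4889 / 0.02715 = 18.01 ≈ 18 → Al2(SO4)3·18H2O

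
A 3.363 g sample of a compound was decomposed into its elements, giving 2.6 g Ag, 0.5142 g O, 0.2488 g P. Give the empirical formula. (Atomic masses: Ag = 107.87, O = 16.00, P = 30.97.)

n(Ag) = 2.6/107.87 = 0.0241, n(O) = 0.5142/16.00 = 0.03214, n(P) = 0.2488/30.97 = 0.008034
Ratios (÷ 0.008034): Ag 3.000, O 4.000, P 1.000
→ Ag3O4P

Ag3O4P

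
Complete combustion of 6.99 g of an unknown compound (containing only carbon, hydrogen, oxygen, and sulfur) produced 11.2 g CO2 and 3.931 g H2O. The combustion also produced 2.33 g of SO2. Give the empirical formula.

mol C = 11.2 / 44.01 = 0.2545; mass C = 0.2545 × 12.01 = 3.056 g
mol H = 2 × (3.931 / 18.02) = 0.4363; mass H = 0.4363 × 1.008 = 0.4398 g
mol S = 2.33 / 64.07 = 0.03637; mass S = 1.166 g
mass O = 6.99 − (4.662) = 2.328 g → mol O = 0.1455
Ratios (÷ 0.03637): C 6.998, H 11.997, O 4.000, S 1.000
Ratio ≈ 7:12:4:1, so the empirical formula is C7H12O4S

C7H12O4S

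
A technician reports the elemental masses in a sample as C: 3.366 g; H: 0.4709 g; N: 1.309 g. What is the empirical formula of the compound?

C: 3.366 g ÷ 12.01 g/mol = 0.2803 mol
H: 0.4709 g ÷ 1.008 g/mol = 0.4672 mol
N: 1.309 g ÷ 14.01 g/mol = 0.09343 mol
Divide by the smallest (0.09343 mol N): C 3.000, H 5.000, N 1.000
→ C3H5N

C3H5N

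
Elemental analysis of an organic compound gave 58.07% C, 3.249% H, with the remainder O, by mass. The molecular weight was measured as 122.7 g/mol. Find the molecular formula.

C6H4O3

Assume 100 g: 58.07 g C, 3.249 g H, 38.681 g O.
Moles — C: 58.07 / 12.01 = 4.835 mol; H: 3.249 / 1.008 = 3.223 mol; O: 38.681 / 16.00 = 2.418 mol
Smallest is O at 2.418 mol; normalising gives C 2.000, H 1.333, O 1.000
×3: C 6.00, H 4.00, O 3.00 → C6H4O3
Empirical-formula mass = 124.09 g/mol
n = 122.7 / 124.09 = 0.99 ≈ 1
Molecular formula = empirical formula = C6H4O3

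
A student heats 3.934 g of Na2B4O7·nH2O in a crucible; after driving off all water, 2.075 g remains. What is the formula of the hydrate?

Na2B4O7·10H2O

Mass of water lost = 3.934 − 2.075 = 1.859 g → 1.859 / 18.02 = 0.1032 mol H2O
Molar mass of Na2B4O7 = 201.22 g/mol → mol Na2B4O7 = 2.075 / 201.22 = 0.01031
n = 0.1032 / 0.01031 = 10.00 ≈ 10 → Na2B4O7·10H2O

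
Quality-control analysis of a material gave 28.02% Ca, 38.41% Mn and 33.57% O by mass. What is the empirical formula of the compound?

Assume 100 g: 28.02 g Ca, 38.41 g Mn, 33.57 g O.
Ca: 28.02 g ÷ 40.08 g/mol = 0.6991 mol
Mn: 38.41 g ÷ 54.94 g/mol = 0.6991 mol
O: 33.57 g ÷ 16.00 g/mol = 2.098 mol
Divide by the smallest (0.6991 mol Ca): Ca 1.000, Mn 1.000, O 3.001
≈ 1:1:3 → CaMnO3

CaMnO3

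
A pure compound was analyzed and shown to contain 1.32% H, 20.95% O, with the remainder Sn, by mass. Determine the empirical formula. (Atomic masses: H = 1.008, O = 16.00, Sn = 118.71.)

H2O2Sn

Assume 100 g: 1.32 g H, 20.95 g O, 77.73 g Sn.
n(H) = 1.32/1.008 = 1.31, n(O) = 20.95/16.00 = 1.309, n(Sn) = 77.73/118.71 = 0.6548
Ratios (÷ 0.6548): H 2.000, O 2.000, Sn 1.000
→ H2O2Sn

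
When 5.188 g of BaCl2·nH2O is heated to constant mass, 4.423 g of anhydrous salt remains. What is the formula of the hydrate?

Mass of water lost = 5.188 − 4.423 = 0.765 g → 0.765 / 18.02 = 0.04245 mol H2O
Molar mass of BaCl2 = 208.23 g/mol → mol BaCl2 = 4.423 / 208.23 = 0.02124
n = 0.04245 / 0.02124 = 2.00 ≈ 2 → BaCl2·2H2O

BaCl2·2H2O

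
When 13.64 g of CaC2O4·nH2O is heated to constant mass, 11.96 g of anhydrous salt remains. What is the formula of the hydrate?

Mass of water lost = 13.64 − 11.96 = 1.68 g → 1.68 / 18.02 = 0.09323 mol H2O
Molar mass of CaC2O4 = 128.10 g/mol → mol CaC2O4 = 11.96 / 128.10 = 0.09336
n = 0.09323 / 0.09336 = 1.00 ≈ 1 → CaC2O4·H2O

CaC2O4·H2O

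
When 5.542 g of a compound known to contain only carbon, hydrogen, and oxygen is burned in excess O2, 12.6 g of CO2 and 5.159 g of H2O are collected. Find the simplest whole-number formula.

mol C = 12.6 / 44.01 = 0.2863; mass C = 0.2863 × 12.01 = 3.438 g
mol H = 2 × (5.159 / 18.02) = 0.5726; mass H = 0.5726 × 1.008 = 0.5772 g
mass O = 5.542 − (4.016) = 1.526 g → mol O = 0.09540
Divide by the smallest (0.0954 mol O): C 3.001, H 6.002, O 1.000
Ratio ≈ 3:6:1, so the empirical formula is C3H6O

C3H6O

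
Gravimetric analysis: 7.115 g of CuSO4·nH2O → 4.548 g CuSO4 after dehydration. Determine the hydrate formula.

Mass of water lost = 7.115 − 4.548 = 2.567 g → 2.567 / 18.02 = 0.1425 mol H2O
Molar mass of CuSO4 = 159.62 g/mol → mol CuSO4 = 4.548 / 159.62 = 0.02849
n = 0.1425 / 0.02849 = 5.00 ≈ 5 → CuSO4·5H2O

CuSO4·5H2O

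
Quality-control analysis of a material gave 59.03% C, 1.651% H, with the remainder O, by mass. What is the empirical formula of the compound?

Assume 100 g: 59.03 g C, 1.651 g H, 39.319 g O.
n(C) = 59.03/12.01 = 4.915, n(H) = 1.651/1.008 = 1.638, n(O) = 39.319/16.00 = 2.457
Smallest is H at 1.638 mol; normalising gives C 3.001, H 1.000, O 1.500
Scaling by 2: C 6.00, H 2.00, O 3.00 → C6H2O3

C6H2O3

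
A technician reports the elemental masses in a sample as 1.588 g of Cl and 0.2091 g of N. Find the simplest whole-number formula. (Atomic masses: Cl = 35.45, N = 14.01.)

Cl3N

Moles — Cl: 1.588 / 35.45 = 0.0448 mol; N: 0.2091 / 14.01 = 0.01493 mol
Ratios (÷ 0.01493): Cl 3.001, N 1.000
→ Cl3N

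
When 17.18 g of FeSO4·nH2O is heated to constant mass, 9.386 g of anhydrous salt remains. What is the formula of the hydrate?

Mass of water lost = 17.18 − 9.386 = 7.794 g → 7.794 / 18.02 = 0.4325 mol H2O
Molar mass of FeSO4 = 151.92 g/mol → mol FeSO4 = 9.386 / 151.92 = 0.06178
n = 0.4325 / 0.06178 = 7.00 ≈ 7 → FeSO4·7H2O

FeSO4·7H2O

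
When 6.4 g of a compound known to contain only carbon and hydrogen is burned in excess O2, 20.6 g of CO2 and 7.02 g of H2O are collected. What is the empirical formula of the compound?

mol C = 20.6 / 44.01 = 0.4681; mass C = 0.4681 × 12.01 = 5.622 g
mol H = 2 × (7.02 / 18.02) = 0.7791; mass H = 0.7791 × 1.008 = 0.7854 g
Smallest is C at 0.4681 mol; normalising gives C 1.000, H 1.665
Scaling by 3: C 3.00, H 4.99 → C3H5

C3H5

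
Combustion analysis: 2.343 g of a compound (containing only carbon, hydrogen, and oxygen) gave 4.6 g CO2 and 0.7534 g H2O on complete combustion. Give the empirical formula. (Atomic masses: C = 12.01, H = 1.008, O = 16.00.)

C5H4O3

mol C = 4.6 / 44.01 = 0.1045; mass C = 0.1045 × 12.01 = 1.255 g
mol H = 2 × (0.7534 / 18.02) = 0.08362; mass H = 0.08362 × 1.008 = 0.08429 g
mass O = 2.343 − (1.340) = 1.003 g → mol O = 0.06271
Ratios (÷ 0.06271): C 1.667, H 1.333, O 1.000
×3: C 5.00, H 4.00, O 3.00 → C5H4O3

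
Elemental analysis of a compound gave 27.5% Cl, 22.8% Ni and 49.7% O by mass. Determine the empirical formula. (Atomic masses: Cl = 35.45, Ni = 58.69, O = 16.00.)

Assume 100 g: 27.5 g Cl, 22.8 g Ni, 49.7 g O.
Moles — Cl: 27.5 / 35.45 = 0.7757 mol; Ni: 22.8 / 58.69 = 0.3885 mol; O: 49.7 / 16.00 = 3.106 mol
Ratios (÷ 0.3885): Cl 1.997, Ni 1.000, O 7.996
≈ 2:1:8 → Cl2NiO8

Cl2NiO8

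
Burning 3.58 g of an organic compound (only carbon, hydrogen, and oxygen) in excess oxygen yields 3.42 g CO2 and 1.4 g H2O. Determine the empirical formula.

mol C = 3.42 / 44.01 = 0.07771; mass C = 0.07771 × 12.01 = 0.9333 g
mol H = 2 × (1.4 / 18.02) = 0.1554; mass H = 0.1554 × 1.008 = 0.1566 g
mass O = 3.58 − (1.090) = 2.490 g → mol O = 0.1556
Smallest is C at 0.07771 mol; normalising gives C 1.000, H 2.000, O 2.003
≈ 1:2:2 → CH2O2

CH2O2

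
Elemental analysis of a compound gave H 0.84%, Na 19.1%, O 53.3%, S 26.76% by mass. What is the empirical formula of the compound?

Assume 100 g: 0.84 g H, 19.1 g Na, 53.3 g O, 26.76 g S.
Moles — H: 0.84 / 1.008 = 0.8333 mol; Na: 19.1 / 22.99 = 0.8308 mol; O: 53.3 / 16.00 = 3.331 mol; S: 26.76 / 32.07 = 0.8344 mol
Smallest is Na at 0.8308 mol; normalising gives H 1.003, Na 1.000, O 4.010, S 1.004
≈ 1:1:4:1 → HNaO4S

HNaO4S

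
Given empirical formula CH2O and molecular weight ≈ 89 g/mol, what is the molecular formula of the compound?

Empirical-formula mass = 30.03 g/mol
n = 89 / 30.03 = 2.96 ≈ 3
Molecular formula = (CH2O)3 = C3H6O3

C3H6O3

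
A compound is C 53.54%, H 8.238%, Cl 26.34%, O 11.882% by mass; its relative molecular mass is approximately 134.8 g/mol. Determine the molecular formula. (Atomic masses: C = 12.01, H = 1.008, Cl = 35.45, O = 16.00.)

Assume 100 g: 53.54 g C, 8.238 g H, 26.34 g Cl, 11.882 g O.
Moles — C: 53.54 / 12.01 = 4.458 mol; H: 8.238 / 1.008 = 8.173 mol; Cl: 26.34 / 35.45 = 0.743 mol; O: 11.882 / 16.00 = 0.7426 mol
Divide by the smallest (0.7426 mol O): C 6.003, H 11.005, Cl 1.001, O 1.000
→ C6H11ClO
Empirical-formula mass = 134.60 g/mol
n = 134.8 / 134.60 = 1.00 ≈ 1
Molecular formula = empirical formula = C6H11ClO

C6H11ClO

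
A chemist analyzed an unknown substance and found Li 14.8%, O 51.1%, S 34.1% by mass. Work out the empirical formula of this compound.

Li2O3S

Assume 100 g: 14.8 g Li, 51.1 g O, 34.1 g S.
Li: 14.8 g ÷ 6.94 g/mol = 2.133 mol
O: 51.1 g ÷ 16.00 g/mol = 3.194 mol
S: 34.1 g ÷ 32.07 g/mol = 1.063 mol
Divide by the smallest (1.063 mol S): Li 2.006, O 3.004, S 1.000
Ratio ≈ 2:3:1, so the empirical formula is Li2O3S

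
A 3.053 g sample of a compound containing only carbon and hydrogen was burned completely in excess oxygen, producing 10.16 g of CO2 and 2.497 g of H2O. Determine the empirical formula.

mol C = 10.16 / 44.01 = 0.2309; mass C = 0.2309 × 12.01 = 2.773 g
mol H = 2 × (2.497 / 18.02) = 0.2771; mass H = 0.2771 × 1.008 = 0.2794 g
Ratios (÷ 0.2309): C 1.000, H 1.200
Scaling by 5: C 5.00, H 6.00 → C5H6

C5H6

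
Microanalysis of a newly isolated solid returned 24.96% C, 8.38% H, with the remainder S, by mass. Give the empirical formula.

Assume 100 g: 24.96 g C, 8.38 g H, 66.66 g S.
Moles — C: 24.96 / 12.01 = 2.078 mol; H: 8.38 / 1.008 = 8.313 mol; S: 66.66 / 32.07 = 2.079 mol
Smallest is C at 2.078 mol; normalising gives C 1.000, H 4.000, S 1.000
≈ 1:4:1 → CH4S

CH4S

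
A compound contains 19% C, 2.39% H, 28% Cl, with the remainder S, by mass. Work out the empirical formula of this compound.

Assume 100 g: 19 g C, 2.39 g H, 28 g Cl, 50.61 g S.
n(C) = 19/12.01 = 1.582, n(H) = 2.39/1.008 = 2.371, n(Cl) = 28/35.45 = 0.7898, n(S) = 50.61/32.07 = 1.578
Smallest is Cl at 0.7898 mol; normalising gives C 2.003, H 3.002, Cl 1.000, S 1.998
→ C2H3ClS2

C2H3ClS2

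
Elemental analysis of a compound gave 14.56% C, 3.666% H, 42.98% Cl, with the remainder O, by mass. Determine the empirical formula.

CH3ClO2

Assume 100 g: 14.56 g C, 3.666 g H, 42.98 g Cl, 38.794 g O.
n(C) = 14.56/12.01 = 1.212, n(H) = 3.666/1.008 = 3.637, n(Cl) = 42.98/35.45 = 1.212, n(O) = 38.794/16.00 = 2.425
Divide by the smallest (1.212 mol C): C 1.000, H 3.000, Cl 1.000, O 2.000
≈ 1:3:1:2 → CH3ClO2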